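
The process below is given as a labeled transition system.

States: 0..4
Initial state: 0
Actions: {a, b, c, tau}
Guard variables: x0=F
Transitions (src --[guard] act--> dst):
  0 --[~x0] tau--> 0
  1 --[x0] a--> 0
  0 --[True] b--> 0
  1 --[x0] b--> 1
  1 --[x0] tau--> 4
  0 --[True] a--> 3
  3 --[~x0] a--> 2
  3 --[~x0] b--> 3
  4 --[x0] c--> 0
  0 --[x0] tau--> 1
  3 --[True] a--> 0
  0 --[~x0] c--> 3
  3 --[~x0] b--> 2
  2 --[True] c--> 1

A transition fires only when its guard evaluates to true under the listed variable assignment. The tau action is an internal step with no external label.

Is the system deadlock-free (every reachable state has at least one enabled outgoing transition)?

Answer: DEADLOCK at state 1

Trace:
Reachable = {0,1,2,3}
  0: a→3  b→0  c→3  tau→0  [4 exit(s)]
  1: ∅  [STUCK]
  2: c→1  [1 exit(s)]
  3: a→0  a→2  b→2  b→3  [4 exit(s)]
Path to 1: a·a·c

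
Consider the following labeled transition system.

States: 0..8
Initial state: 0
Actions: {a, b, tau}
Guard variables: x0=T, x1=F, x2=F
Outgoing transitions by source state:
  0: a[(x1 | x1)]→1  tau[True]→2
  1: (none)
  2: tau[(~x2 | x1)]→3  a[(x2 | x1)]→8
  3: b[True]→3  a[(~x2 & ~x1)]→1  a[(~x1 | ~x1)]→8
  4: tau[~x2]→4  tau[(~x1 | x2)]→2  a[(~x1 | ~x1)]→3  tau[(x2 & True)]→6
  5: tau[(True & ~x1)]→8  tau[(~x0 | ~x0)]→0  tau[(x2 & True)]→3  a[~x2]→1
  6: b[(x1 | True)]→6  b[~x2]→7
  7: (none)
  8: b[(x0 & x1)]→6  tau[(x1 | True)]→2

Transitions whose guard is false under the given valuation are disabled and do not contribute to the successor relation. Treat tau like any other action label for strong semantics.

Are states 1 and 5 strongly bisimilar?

Answer: NOT BISIMILAR

Analysis:
Compute ~ classes (split until stable):
  P[0] = {{0,1,2,3,4,5,6,7,8}}
  P[1] = {{0,2,8},{1,7},{3},{4,5},{6}}
  P[2] = {{0,8},{1,7},{2},{3},{4},{5},{6}}
7 equivalence class(es) (converged in 3)
class of 1: {1,7}; class of 5: {5}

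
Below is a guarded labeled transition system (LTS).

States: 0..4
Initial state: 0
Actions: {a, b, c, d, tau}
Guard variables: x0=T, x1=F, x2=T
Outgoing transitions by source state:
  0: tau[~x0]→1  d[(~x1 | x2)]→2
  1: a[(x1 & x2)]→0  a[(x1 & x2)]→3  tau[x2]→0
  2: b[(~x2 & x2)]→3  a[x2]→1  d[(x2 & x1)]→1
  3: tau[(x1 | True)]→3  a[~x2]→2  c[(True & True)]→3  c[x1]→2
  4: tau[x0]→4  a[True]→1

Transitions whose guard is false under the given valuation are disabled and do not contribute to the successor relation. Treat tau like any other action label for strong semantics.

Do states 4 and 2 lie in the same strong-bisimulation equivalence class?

Answer: NOT BISIMILAR

Trace:
Bisimulation quotient by refinement:
  P[0] = {{0,1,2,3,4}}
  P[1] = {{0},{1},{2},{3},{4}}
Fixed point at round 2; 5 class(es).
4∈{4}, 2∈{2}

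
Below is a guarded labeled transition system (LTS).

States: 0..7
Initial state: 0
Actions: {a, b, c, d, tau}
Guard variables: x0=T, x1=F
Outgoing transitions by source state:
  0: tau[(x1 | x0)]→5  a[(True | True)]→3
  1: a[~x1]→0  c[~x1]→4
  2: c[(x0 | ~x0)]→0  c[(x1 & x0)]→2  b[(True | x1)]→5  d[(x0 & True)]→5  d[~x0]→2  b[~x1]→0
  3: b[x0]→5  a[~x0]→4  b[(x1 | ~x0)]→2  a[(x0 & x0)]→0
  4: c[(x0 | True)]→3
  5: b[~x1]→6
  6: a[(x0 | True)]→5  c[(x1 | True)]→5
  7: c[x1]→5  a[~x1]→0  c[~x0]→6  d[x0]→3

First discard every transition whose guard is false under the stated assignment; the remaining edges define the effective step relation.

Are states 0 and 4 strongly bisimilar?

Refine partition for ~:
  round 0: {{0,1,2,3,4,5,6,7}}
  round 1: {{0},{1,6},{2},{3},{4},{5},{7}}
  round 2: {{0},{1},{2},{3},{4},{5},{6},{7}}
8 equivalence class(es) (converged in 3)
[0]={0}  [4]={4}

Answer: NOT BISIMILAR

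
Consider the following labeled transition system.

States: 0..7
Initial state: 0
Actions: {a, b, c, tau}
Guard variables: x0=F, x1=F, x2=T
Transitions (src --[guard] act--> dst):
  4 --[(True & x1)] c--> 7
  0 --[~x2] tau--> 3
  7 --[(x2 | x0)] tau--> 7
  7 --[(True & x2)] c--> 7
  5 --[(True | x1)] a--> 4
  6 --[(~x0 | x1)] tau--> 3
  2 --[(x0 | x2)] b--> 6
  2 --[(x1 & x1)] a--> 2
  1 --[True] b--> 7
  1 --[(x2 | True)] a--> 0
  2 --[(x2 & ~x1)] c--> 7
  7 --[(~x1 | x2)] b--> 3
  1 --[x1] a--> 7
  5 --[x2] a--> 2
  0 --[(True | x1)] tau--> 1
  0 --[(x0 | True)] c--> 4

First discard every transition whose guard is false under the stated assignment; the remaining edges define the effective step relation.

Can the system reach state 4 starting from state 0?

Guard filter leaves 12 enabled edge(s).
depth 0: {0}
depth 1: {1,4}  total {0,1,4}
depth 2: {7}  total {0,1,4,7}
depth 3: {3}  total {0,1,3,4,7}
Reachable = {0,1,3,4,7}
witness 4: c

Answer: REACHABLE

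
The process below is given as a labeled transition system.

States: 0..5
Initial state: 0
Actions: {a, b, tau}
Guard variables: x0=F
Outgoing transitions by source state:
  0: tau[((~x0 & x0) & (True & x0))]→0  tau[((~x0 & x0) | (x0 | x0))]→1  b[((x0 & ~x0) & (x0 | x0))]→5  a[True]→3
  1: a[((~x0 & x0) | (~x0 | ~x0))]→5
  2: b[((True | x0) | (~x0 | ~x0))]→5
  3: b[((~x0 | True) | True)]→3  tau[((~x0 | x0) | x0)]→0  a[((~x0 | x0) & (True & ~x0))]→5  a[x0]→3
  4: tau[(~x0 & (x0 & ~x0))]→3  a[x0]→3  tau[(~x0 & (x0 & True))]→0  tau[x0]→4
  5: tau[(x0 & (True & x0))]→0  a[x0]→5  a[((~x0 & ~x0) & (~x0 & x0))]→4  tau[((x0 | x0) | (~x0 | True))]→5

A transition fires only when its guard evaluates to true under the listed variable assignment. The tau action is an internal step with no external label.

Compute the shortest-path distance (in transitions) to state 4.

Answer: UNREACHABLE

Analysis:
Layered search for 4:
  depth 0: {0}
  depth 1: {3}
  depth 2: {5}
4 never appears.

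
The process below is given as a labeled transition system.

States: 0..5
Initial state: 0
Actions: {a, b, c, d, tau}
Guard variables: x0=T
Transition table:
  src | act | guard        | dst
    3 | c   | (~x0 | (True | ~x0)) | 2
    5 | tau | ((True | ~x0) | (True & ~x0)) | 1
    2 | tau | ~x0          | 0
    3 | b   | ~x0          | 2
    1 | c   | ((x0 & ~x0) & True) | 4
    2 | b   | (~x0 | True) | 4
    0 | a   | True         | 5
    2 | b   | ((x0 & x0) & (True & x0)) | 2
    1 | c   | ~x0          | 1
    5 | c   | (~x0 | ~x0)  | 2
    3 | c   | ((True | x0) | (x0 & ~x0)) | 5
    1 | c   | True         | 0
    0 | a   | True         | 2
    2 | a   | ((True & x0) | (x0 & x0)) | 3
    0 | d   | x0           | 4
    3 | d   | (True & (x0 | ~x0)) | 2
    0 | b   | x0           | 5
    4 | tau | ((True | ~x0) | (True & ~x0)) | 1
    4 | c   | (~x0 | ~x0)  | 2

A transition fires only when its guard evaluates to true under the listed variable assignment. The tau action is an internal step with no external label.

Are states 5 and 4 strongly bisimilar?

Bisimulation quotient by refinement:
  round 0: {{0,1,2,3,4,5}}
  round 1: {{0},{1},{2},{3},{4,5}}
5 equivalence class(es) (converged in 2)
class of 5: {4,5}; class of 4: {4,5}

Answer: BISIMILAR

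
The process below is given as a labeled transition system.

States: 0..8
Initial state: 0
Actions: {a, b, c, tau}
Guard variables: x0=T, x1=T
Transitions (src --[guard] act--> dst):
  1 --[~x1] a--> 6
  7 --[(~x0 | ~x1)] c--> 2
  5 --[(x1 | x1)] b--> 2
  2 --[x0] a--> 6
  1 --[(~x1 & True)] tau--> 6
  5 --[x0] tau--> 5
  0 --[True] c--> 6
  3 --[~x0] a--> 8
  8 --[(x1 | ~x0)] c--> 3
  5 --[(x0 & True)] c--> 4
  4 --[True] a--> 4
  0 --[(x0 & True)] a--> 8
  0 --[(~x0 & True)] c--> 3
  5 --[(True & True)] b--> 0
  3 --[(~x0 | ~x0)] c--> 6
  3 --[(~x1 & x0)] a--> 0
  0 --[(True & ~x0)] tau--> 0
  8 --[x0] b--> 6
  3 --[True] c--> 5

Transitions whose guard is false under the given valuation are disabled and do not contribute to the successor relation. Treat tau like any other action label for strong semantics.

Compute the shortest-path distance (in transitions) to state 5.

Breadth-first toward 5:
  depth 0: {0}
  depth 1: {6,8}
  depth 2: {3}
  depth 3: {5}
depth(5)=3, e.g. a·c·c

Answer: 3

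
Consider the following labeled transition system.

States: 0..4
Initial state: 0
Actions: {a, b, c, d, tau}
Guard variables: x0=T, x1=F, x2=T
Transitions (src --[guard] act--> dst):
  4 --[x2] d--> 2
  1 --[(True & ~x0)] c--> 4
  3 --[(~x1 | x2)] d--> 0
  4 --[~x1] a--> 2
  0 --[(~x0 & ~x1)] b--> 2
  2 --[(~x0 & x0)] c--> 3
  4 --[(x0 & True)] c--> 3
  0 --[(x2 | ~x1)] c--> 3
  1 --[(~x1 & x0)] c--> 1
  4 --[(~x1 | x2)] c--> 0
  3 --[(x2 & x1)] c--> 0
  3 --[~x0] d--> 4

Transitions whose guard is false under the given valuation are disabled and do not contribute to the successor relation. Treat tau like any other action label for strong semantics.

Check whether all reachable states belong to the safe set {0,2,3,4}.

Answer: INVARIANT HOLDS

Working:
Allowed set {0,2,3,4}
Reachable = {0,3}
  0: ok
  3: ok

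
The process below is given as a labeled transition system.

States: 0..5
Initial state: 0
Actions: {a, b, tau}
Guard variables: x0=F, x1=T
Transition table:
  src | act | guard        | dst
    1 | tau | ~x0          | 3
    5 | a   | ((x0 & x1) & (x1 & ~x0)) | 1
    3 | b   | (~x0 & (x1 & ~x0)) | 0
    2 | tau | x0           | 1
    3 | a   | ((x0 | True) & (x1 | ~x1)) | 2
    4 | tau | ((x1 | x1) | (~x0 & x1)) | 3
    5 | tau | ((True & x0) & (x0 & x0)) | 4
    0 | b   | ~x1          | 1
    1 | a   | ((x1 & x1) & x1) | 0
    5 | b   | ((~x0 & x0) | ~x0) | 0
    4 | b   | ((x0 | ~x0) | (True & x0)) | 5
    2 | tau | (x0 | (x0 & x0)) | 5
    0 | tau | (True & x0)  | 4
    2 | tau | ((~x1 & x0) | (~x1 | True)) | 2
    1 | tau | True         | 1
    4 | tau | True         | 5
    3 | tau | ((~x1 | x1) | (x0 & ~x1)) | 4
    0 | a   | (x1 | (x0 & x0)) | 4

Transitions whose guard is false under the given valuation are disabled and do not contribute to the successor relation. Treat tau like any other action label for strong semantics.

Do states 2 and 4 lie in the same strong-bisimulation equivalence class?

Bisimulation quotient by refinement:
  round 0: {{0,1,2,3,4,5}}
  round 1: {{0},{1},{2},{3},{4},{5}}
stable after 2 split(s): 6 block(s)
class of 2: {2}; class of 4: {4}

Answer: NOT BISIMILAR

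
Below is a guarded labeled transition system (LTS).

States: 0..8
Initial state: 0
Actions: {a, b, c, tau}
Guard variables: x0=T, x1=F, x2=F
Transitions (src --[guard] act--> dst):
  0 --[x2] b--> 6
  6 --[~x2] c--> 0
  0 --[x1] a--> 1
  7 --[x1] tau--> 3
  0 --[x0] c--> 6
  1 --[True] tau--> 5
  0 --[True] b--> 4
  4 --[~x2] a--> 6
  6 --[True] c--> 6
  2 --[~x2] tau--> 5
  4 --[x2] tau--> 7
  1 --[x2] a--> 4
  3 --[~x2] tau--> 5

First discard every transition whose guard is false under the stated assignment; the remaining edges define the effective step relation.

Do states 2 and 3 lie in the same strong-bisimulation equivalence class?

Refine partition for ~:
  round 0: {{0,1,2,3,4,5,6,7,8}}
  round 1: {{0},{1,2,3},{4},{5,7,8},{6}}
stable after 2 split(s): 5 block(s)
class of 2: {1,2,3}; class of 3: {1,2,3}

Answer: BISIMILAR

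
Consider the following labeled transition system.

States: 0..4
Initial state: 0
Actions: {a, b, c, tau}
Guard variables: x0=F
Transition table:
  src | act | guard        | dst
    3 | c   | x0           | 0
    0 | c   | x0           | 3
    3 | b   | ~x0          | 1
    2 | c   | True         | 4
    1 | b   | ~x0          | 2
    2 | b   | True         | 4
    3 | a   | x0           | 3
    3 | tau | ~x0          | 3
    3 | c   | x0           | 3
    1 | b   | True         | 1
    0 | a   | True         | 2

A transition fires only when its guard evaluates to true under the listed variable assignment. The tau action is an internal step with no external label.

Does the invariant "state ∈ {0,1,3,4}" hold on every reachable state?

Answer: INVARIANT VIOLATED at state 2

Trace:
Safe = {0,1,3,4}
Reachable = {0,2,4}
  0: safe
  2: VIOLATES
  4: safe
witness against invariant: a → 2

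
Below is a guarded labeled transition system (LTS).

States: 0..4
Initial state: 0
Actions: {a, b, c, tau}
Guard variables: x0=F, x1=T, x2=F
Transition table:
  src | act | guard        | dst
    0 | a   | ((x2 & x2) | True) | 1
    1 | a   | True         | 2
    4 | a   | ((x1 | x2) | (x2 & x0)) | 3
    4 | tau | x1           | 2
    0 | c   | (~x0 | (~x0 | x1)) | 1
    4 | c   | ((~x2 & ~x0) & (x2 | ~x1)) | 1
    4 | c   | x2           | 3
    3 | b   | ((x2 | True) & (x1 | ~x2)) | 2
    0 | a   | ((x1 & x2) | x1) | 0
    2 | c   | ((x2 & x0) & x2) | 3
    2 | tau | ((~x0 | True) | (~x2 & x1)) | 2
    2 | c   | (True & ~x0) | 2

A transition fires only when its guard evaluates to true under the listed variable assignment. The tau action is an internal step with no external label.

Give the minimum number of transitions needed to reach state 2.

Answer: 2

Working:
BFS to 2:
  depth 0: {0}
  depth 1: {1}
  depth 2: {2}
2 enters at depth 2; path a·a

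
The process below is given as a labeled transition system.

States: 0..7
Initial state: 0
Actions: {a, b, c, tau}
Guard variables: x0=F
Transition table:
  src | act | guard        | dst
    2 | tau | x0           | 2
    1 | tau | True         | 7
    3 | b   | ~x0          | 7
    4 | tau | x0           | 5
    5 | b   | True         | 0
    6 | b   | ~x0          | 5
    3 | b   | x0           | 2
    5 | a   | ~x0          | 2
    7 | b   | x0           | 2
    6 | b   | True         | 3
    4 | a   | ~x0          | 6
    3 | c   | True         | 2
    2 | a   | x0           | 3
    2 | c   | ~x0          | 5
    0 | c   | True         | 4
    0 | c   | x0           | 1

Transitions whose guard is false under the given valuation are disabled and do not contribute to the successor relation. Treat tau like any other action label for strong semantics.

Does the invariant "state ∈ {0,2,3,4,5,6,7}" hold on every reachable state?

Answer: INVARIANT HOLDS

Analysis:
Inv-set: {0,2,3,4,5,6,7}
Reach set: {0,2,3,4,5,6,7}
  0: safe
  2: safe
  3: safe
  4: safe
  5: safe
  6: safe
  7: safe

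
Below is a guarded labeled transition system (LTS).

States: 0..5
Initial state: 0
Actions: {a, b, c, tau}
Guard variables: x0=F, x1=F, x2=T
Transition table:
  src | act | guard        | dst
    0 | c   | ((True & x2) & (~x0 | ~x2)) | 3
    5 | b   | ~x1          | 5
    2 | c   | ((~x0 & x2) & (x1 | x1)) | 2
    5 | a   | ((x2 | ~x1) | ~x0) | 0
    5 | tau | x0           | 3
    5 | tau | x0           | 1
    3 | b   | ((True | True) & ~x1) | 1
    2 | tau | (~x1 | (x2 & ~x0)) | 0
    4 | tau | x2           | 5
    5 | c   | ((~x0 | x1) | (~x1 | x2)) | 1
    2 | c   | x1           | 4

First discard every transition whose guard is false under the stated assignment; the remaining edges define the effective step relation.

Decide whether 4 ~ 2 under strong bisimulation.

Answer: NOT BISIMILAR

Analysis:
Bisimulation quotient by refinement:
  P[0] = {{0,1,2,3,4,5}}
  P[1] = {{0},{1},{2,4},{3},{5}}
  P[2] = {{0},{1},{2},{3},{4},{5}}
Fixed point at round 3; 6 class(es).
[4]={4}  [2]={2}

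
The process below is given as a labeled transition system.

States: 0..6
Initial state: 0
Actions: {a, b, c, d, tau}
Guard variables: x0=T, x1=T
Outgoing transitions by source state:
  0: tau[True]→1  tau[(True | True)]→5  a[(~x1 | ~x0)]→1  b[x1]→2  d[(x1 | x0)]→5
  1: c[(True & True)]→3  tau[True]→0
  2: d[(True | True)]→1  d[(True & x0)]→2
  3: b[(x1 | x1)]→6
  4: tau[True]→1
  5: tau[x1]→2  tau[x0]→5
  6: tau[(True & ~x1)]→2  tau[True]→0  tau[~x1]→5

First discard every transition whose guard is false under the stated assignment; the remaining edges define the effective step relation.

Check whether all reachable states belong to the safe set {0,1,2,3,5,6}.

Answer: INVARIANT HOLDS

Analysis:
Inv-set: {0,1,2,3,5,6}
Reachable = {0,1,2,3,5,6}
  0: safe
  1: safe
  2: safe
  3: safe
  5: safe
  6: safe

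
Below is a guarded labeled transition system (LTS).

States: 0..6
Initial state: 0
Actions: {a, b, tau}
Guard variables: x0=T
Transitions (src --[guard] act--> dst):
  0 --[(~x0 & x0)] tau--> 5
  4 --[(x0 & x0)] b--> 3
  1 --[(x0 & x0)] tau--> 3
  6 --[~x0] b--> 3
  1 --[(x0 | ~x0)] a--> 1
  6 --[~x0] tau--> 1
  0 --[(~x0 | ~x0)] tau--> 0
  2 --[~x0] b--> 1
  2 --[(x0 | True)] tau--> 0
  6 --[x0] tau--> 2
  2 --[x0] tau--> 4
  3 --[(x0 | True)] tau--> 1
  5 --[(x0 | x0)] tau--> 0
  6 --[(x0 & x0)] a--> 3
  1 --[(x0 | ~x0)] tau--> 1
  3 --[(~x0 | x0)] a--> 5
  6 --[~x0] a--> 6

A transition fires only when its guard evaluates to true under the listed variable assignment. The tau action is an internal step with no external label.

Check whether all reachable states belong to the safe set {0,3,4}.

Allowed set {0,3,4}
Reachable = {0}
  0: ok

Answer: INVARIANT HOLDS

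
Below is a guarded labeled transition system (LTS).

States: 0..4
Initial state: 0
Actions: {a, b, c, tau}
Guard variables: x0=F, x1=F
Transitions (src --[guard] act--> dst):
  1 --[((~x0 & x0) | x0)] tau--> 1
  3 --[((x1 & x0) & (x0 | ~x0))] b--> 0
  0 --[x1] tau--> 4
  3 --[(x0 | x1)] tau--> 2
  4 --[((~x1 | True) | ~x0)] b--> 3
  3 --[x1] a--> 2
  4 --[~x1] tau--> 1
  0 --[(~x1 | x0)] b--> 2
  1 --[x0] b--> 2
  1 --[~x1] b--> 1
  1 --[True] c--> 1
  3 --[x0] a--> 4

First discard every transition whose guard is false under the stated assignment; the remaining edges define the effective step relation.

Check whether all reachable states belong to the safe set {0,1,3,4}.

Answer: INVARIANT VIOLATED at state 2

Trace:
Safe = {0,1,3,4}
Reach set: {0,2}
  0: ✓
  2: VIOLATES
witness against invariant: b → 2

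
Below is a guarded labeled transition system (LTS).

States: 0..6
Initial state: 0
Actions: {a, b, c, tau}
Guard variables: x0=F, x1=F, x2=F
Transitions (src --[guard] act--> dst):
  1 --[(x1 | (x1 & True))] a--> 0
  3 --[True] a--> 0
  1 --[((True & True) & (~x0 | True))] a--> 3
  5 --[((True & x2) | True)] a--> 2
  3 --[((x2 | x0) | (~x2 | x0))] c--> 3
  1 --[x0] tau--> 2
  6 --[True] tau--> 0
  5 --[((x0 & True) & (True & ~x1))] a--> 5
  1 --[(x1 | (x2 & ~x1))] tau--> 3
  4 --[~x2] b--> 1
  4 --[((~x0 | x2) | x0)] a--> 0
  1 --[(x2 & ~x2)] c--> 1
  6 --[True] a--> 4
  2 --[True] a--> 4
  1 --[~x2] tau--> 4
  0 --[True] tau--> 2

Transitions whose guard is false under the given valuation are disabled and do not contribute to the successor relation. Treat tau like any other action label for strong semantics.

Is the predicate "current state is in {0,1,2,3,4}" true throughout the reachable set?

Answer: INVARIANT HOLDS

Trace:
Inv-set: {0,1,2,3,4}
R = {0,1,2,3,4}
  0: ✓
  1: ✓
  2: ✓
  3: ✓
  4: ✓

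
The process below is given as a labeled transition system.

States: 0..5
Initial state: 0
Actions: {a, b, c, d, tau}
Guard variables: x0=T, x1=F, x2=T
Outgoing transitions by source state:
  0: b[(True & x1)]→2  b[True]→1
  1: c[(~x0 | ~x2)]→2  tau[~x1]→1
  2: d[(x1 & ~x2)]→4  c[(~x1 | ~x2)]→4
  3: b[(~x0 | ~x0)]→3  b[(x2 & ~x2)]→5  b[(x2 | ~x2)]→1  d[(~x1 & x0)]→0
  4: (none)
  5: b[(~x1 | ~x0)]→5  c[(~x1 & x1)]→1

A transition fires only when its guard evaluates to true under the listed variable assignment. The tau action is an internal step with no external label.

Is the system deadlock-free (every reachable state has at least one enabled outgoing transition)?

Answer: DEADLOCK-FREE

Analysis:
Reachable = {0,1}
  0: b→1  [1 out]
  1: tau→1  [1 out]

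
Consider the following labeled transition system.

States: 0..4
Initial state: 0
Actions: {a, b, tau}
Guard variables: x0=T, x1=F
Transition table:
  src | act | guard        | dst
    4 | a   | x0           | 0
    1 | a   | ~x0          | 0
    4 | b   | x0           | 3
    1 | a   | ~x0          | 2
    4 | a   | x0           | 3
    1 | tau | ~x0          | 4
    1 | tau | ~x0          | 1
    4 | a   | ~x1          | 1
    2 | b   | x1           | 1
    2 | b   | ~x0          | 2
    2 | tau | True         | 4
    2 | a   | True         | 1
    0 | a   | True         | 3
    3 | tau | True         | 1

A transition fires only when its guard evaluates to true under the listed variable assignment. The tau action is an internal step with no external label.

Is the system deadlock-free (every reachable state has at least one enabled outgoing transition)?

R = {0,1,3}
  0: a→3  [1 out]
  1: ∅  [no exit]
  3: tau→1  [1 out]
trace reaching 1: a·tau

Answer: DEADLOCK at state 1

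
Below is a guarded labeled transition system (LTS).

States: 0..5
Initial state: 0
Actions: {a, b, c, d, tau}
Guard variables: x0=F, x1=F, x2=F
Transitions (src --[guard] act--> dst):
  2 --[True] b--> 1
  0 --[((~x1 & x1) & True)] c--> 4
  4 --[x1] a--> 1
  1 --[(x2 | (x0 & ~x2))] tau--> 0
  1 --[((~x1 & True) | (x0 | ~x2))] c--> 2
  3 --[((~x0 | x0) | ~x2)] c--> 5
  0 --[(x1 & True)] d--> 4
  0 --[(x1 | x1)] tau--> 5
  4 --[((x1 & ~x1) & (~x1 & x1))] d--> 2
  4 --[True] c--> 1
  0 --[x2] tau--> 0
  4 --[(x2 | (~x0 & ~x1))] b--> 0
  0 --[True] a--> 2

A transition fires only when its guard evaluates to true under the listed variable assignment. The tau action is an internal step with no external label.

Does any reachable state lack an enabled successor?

Reachable = {0,1,2}
  0: a→2  [deg 1]
  1: c→2  [deg 1]
  2: b→1  [deg 1]

Answer: DEADLOCK-FREE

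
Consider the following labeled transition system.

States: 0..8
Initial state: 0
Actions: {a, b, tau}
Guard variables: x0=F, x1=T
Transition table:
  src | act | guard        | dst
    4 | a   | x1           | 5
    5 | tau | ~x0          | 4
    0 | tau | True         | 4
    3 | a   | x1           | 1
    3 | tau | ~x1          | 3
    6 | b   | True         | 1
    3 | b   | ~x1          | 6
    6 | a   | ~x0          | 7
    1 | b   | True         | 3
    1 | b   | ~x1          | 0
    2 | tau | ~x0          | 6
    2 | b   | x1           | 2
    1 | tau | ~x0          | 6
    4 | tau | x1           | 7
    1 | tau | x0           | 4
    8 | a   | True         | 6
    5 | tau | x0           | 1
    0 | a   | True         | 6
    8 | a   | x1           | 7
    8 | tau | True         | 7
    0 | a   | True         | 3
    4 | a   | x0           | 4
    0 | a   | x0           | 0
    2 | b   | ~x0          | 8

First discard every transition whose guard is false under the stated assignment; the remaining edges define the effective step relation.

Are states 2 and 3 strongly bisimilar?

Compute ~ classes (split until stable):
  P[0] = {{0,1,2,3,4,5,6,7,8}}
  P[1] = {{0,4,8},{1,2},{3},{5},{6},{7}}
  P[2] = {{0},{1},{2},{3},{4},{5},{6},{7},{8}}
Fixed point at round 3; 9 class(es).
[2]={2}  [3]={3}

Answer: NOT BISIMILAR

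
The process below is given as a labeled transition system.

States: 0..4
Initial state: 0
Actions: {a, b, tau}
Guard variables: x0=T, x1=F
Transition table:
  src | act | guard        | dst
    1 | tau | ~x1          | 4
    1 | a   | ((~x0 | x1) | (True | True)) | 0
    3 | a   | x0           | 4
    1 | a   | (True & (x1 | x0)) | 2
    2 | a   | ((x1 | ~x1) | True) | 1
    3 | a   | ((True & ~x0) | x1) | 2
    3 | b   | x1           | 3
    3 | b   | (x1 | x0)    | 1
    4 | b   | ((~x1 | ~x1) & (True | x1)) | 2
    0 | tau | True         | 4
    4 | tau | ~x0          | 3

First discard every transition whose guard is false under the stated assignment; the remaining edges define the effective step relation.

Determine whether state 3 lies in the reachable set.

Answer: UNREACHABLE

Working:
After dropping false guards: 8 live edges.
depth 0: {0}
depth 1: {4}  now seen {0,4}
depth 2: {2}  now seen {0,2,4}
depth 3: {1}  now seen {0,1,2,4}
Reachable = {0,1,2,4}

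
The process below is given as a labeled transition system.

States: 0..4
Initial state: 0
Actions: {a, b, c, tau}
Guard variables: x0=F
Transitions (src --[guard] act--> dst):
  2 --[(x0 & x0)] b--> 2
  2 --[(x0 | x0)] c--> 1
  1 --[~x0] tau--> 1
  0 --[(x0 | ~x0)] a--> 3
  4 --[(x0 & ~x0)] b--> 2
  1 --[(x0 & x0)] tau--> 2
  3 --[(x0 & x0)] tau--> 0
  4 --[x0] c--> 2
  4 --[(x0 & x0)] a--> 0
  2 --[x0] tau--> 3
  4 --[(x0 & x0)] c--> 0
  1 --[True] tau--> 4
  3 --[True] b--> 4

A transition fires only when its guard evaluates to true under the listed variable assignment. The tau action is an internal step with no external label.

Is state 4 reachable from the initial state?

Answer: REACHABLE

Working:
After dropping false guards: 4 live edges.
depth 0: {0}
depth 1: {3}  total {0,3}
depth 2: {4}  total {0,3,4}
Reach set: {0,3,4}
Path to 4: a·b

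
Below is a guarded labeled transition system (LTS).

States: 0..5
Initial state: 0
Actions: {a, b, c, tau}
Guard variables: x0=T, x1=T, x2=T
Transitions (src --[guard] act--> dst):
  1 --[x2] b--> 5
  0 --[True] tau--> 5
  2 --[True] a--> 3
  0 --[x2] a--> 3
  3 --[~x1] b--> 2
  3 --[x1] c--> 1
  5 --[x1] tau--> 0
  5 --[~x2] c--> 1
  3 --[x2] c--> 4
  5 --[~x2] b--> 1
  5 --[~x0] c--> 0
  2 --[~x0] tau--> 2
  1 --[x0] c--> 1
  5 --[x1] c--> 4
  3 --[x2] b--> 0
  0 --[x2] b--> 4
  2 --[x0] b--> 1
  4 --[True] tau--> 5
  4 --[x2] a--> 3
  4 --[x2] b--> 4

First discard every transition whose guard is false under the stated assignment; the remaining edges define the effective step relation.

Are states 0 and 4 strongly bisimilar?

Answer: BISIMILAR

Trace:
Bisimulation quotient by refinement:
  round 0: {{0,1,2,3,4,5}}
  round 1: {{0,4},{1,3},{2},{5}}
  round 2: {{0,4},{1},{2},{3},{5}}
stable after 3 split(s): 5 block(s)
[0]={0,4}  [4]={0,4}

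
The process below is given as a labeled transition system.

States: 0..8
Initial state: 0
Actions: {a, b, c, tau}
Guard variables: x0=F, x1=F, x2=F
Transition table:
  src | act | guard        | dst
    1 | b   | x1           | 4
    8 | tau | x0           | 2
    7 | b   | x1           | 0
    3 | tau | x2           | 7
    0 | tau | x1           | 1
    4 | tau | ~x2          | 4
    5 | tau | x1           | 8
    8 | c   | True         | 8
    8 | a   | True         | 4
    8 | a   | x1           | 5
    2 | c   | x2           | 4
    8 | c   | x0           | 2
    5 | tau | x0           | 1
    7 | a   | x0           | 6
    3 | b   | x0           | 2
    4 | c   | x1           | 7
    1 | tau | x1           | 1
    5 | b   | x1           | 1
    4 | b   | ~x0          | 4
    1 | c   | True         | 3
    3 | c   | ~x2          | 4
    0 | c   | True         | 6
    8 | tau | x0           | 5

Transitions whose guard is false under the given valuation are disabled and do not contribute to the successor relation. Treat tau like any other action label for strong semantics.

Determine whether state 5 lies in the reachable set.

Guard filter leaves 7 enabled edge(s).
L0 = {0}
L1 = {6}  total {0,6}
R = {0,6}

Answer: UNREACHABLE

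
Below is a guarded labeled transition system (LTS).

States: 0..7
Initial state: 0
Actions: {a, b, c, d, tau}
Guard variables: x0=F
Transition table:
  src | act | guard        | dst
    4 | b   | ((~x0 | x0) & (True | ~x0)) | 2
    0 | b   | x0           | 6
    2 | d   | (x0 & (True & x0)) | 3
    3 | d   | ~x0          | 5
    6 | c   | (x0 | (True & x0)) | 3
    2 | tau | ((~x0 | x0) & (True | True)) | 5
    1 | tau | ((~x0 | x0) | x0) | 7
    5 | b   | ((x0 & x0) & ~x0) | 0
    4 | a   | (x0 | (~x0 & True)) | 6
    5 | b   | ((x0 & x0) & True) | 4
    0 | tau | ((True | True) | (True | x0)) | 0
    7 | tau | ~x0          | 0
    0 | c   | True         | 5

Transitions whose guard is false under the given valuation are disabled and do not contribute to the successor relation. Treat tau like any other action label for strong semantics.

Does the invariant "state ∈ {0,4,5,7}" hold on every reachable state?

Answer: INVARIANT HOLDS

Working:
Allowed set {0,4,5,7}
Reachable = {0,5}
  0: ok
  5: ok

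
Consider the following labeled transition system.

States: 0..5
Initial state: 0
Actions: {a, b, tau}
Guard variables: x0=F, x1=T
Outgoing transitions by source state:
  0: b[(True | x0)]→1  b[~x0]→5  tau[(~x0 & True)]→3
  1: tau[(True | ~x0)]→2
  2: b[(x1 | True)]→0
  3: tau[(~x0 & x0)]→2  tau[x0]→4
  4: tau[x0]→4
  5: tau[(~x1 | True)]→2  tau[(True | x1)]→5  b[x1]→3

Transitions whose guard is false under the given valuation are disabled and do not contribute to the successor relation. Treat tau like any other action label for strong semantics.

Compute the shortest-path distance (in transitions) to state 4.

BFS to 4:
  L0 = {0}
  L1 = {1,3,5}
  L2 = {2}
4 never appears.

Answer: UNREACHABLE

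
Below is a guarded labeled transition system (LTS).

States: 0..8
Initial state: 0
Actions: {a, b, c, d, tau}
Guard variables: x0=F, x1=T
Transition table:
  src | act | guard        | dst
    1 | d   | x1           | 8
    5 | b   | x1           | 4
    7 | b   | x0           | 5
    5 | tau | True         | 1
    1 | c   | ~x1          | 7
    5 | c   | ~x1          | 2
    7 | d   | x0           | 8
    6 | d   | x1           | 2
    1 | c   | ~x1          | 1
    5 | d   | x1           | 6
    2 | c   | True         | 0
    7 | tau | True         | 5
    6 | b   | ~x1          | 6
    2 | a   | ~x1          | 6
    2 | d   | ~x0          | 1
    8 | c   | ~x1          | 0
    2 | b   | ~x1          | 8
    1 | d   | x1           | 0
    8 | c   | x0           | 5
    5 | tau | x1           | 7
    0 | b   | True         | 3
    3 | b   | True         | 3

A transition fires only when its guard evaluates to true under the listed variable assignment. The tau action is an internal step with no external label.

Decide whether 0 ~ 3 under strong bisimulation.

Answer: BISIMILAR

Working:
Bisimulation quotient by refinement:
  round 0: {{0,1,2,3,4,5,6,7,8}}
  round 1: {{0,3},{1,6},{2},{4,8},{5},{7}}
  round 2: {{0,3},{1},{2},{4,8},{5},{6},{7}}
7 equivalence class(es) (converged in 3)
[0]={0,3}  [3]={0,3}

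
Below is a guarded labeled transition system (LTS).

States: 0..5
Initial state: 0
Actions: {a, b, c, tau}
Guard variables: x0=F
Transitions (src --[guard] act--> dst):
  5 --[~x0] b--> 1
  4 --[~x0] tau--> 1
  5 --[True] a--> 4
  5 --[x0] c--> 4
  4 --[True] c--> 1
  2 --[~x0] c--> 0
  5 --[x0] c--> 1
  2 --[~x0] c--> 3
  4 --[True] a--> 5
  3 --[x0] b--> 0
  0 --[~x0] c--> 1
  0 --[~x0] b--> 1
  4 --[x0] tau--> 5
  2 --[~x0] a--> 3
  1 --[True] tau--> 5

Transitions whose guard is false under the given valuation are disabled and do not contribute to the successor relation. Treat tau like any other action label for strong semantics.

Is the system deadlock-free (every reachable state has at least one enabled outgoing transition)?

R = {0,1,4,5}
  0: b→1  c→1  [2 out]
  1: tau→5  [1 out]
  4: a→5  c→1  tau→1  [3 out]
  5: a→4  b→1  [2 out]

Answer: DEADLOCK-FREE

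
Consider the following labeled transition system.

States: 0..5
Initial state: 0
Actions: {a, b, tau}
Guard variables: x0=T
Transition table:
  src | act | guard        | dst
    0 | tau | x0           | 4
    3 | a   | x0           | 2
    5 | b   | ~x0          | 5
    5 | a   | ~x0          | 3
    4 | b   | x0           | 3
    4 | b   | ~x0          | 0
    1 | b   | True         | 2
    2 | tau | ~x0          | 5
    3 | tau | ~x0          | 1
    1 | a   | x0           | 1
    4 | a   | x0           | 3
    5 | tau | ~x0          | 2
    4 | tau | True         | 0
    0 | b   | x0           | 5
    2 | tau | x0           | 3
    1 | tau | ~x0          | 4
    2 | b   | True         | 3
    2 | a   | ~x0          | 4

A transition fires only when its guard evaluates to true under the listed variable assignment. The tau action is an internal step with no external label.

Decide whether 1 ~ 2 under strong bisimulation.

Refine partition for ~:
  π0 = {{0,1,2,3,4,5}}
  π1 = {{0,2},{1},{3},{4},{5}}
  π2 = {{0},{1},{2},{3},{4},{5}}
stable after 3 split(s): 6 block(s)
1∈{1}, 2∈{2}

Answer: NOT BISIMILAR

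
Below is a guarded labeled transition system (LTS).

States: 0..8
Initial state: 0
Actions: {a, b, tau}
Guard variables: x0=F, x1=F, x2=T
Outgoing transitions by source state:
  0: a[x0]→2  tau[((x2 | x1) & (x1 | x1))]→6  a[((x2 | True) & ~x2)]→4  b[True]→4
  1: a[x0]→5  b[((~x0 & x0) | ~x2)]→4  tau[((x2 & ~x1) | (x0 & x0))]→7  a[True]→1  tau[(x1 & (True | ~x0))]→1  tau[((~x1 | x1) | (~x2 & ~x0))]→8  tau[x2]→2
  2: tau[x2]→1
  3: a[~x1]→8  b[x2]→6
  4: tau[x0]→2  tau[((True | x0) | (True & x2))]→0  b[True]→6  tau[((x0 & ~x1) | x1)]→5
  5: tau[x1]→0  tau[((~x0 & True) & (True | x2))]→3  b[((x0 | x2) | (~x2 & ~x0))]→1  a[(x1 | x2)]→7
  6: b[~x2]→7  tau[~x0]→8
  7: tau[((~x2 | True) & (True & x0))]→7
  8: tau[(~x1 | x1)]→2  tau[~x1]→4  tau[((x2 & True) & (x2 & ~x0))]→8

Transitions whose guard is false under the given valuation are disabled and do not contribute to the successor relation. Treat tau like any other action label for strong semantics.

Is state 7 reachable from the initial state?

Guard filter leaves 17 enabled edge(s).
Layer 0: {0}
Layer 1: {4}  now seen {0,4}
Layer 2: {6}  now seen {0,4,6}
Layer 3: {8}  now seen {0,4,6,8}
Layer 4: {2}  now seen {0,2,4,6,8}
Layer 5: {1}  now seen {0,1,2,4,6,8}
Layer 6: {7}  now seen {0,1,2,4,6,7,8}
Reachable = {0,1,2,4,6,7,8}
Path to 7: b·b·tau·tau·tau·tau

Answer: REACHABLE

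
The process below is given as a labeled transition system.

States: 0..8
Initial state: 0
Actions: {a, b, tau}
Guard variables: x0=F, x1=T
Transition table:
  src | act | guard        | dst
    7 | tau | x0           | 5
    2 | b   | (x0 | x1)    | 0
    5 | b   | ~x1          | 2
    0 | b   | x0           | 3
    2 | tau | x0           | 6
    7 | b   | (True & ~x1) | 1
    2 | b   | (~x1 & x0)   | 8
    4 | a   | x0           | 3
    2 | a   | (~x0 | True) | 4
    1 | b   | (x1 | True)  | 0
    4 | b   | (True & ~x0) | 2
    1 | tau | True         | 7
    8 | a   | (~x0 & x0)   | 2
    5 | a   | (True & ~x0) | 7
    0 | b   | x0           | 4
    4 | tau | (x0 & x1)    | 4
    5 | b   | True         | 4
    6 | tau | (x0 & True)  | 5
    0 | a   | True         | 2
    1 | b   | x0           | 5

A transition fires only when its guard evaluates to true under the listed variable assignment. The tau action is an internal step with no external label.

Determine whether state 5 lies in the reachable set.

Answer: UNREACHABLE

Analysis:
8 transition(s) survive guard evaluation.
Layer 0: {0}
Layer 1: {2}  now seen {0,2}
Layer 2: {4}  now seen {0,2,4}
Reachable = {0,2,4}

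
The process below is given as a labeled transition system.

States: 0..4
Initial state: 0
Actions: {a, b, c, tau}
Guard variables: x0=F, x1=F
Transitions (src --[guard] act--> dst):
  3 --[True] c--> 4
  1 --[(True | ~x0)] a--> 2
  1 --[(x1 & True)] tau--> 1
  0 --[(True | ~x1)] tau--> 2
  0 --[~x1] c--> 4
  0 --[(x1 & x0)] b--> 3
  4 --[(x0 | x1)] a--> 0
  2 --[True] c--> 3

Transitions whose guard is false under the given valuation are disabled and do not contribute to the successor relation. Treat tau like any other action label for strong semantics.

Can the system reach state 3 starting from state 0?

5 transition(s) survive guard evaluation.
Layer 0: {0}
Layer 1: {2,4}  now seen {0,2,4}
Layer 2: {3}  now seen {0,2,3,4}
Reach set: {0,2,3,4}
witness 3: tau·c

Answer: REACHABLE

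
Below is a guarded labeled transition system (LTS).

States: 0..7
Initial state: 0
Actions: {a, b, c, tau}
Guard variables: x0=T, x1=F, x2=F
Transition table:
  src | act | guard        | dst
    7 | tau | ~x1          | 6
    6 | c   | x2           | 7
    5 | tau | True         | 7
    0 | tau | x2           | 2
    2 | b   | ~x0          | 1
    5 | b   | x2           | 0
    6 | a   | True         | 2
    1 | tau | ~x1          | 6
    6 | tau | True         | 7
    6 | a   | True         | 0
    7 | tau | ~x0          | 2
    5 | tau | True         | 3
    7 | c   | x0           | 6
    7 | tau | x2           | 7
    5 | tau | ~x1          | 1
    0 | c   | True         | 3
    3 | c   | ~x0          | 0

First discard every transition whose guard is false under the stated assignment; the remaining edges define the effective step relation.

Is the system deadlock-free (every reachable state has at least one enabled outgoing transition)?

Reachable = {0,3}
  0: c→3  [deg 1]
  3: ∅  [deadlock]
witness 3: c

Answer: DEADLOCK at state 3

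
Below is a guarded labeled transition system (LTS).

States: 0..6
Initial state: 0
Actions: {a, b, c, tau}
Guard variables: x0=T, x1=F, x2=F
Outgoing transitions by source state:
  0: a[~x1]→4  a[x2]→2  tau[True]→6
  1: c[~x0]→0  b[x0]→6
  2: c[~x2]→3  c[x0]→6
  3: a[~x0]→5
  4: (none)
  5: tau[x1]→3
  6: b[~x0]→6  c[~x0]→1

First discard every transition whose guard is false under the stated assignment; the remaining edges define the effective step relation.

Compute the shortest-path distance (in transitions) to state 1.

Layered search for 1:
  depth 0: {0}
  depth 1: {4,6}
1 never appears.

Answer: UNREACHABLE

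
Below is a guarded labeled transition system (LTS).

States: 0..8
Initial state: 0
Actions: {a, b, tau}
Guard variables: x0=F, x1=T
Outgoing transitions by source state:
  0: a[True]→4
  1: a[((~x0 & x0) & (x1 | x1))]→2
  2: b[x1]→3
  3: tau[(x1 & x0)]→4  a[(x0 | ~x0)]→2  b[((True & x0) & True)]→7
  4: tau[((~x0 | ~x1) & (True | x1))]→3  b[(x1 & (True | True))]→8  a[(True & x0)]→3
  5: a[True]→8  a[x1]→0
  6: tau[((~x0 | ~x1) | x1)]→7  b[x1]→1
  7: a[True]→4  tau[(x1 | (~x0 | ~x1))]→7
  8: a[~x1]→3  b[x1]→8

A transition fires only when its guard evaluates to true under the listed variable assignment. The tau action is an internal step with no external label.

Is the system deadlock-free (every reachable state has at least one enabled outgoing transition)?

R = {0,2,3,4,8}
  0: a→4  [deg 1]
  2: b→3  [deg 1]
  3: a→2  [deg 1]
  4: b→8  tau→3  [deg 2]
  8: b→8  [deg 1]

Answer: DEADLOCK-FREE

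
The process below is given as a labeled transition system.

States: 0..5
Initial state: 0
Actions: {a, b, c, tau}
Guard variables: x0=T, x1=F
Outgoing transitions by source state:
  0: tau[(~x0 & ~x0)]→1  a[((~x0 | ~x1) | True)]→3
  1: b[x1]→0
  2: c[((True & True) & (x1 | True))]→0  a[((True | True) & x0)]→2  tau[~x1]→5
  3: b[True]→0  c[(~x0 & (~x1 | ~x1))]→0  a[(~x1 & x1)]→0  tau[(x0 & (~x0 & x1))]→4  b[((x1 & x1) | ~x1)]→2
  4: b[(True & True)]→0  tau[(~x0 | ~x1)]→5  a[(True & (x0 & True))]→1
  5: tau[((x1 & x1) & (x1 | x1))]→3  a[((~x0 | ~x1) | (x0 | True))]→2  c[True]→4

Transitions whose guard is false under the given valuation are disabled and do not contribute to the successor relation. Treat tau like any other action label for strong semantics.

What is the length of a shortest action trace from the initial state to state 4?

Answer: 4

Analysis:
Layered search for 4:
  depth 0: {0}
  depth 1: {3}
  depth 2: {2}
  depth 3: {5}
  depth 4: {4}
4 enters at depth 4; path a·b·tau·c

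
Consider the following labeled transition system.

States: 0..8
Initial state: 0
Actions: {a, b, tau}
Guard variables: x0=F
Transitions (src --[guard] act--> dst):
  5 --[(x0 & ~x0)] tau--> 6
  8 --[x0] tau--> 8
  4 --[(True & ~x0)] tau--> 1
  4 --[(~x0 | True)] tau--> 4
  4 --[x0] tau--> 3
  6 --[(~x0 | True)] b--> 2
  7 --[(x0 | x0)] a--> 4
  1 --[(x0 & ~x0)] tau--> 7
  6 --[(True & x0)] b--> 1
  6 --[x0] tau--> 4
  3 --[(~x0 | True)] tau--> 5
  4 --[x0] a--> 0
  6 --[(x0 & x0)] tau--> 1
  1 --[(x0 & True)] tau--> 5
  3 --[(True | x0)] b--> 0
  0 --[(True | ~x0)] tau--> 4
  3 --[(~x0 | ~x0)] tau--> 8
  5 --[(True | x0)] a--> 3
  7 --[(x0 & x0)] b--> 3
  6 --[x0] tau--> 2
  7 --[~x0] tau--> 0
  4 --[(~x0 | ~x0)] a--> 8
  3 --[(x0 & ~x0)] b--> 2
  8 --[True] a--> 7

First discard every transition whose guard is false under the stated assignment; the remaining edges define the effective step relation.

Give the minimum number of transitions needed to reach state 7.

Layered search for 7:
  L0 = {0}
  L1 = {4}
  L2 = {1,8}
  L3 = {7}
depth(7)=3, e.g. tau·a·a

Answer: 3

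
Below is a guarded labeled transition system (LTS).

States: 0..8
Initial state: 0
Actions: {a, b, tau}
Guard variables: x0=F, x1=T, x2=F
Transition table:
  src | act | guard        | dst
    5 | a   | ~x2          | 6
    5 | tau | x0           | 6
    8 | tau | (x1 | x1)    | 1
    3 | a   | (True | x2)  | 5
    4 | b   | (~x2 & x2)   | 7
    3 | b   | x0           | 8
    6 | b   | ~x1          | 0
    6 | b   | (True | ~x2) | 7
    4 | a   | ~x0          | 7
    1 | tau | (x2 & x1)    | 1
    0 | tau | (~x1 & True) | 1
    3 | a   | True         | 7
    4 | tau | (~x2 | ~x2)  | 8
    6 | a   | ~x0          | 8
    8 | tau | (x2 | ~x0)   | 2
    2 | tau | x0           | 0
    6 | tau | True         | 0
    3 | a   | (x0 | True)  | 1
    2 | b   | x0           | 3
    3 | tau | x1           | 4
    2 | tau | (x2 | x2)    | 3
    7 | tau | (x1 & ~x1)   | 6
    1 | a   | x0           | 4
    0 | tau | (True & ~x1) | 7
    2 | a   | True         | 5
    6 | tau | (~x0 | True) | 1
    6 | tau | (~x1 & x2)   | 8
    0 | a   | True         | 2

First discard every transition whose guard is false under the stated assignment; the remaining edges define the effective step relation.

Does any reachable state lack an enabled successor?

Answer: DEADLOCK at state 1

Analysis:
Reachable = {0,1,2,5,6,7,8}
  0: a→2  [deg 1]
  1: ∅  [STUCK]
  2: a→5  [deg 1]
  5: a→6  [deg 1]
  6: a→8  b→7  tau→0  tau→1  [deg 4]
  7: ∅  [STUCK]
  8: tau→1  tau→2  [deg 2]
trace reaching 1: a·a·a·tau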